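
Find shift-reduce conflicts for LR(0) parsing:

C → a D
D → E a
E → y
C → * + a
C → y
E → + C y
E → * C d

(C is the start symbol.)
A shift-reduce conflict occurs when an LR(0) state has both:
  - a complete (reduce) item [A → α .] (dot at the end), and
  - a shift item [B → β . c γ] (dot before a terminal).

Augment with C' → C and build the canonical LR(0) collection (I0 = CLOSURE({[C' → . C]}), then GOTO on every symbol after a dot until no new states appear). It has 17 states:
  I0: { [C → . * + a], [C → . a D], [C → . y], [C' → . C] }  — shift
  I1: { [C → * . + a] }  — shift
  I2: { [C' → C .] }  — accept
  I3: { [C → a . D], [D → . E a], [E → . * C d], [E → . + C y], [E → . y] }  — shift
  I4: { [C → y .] }  — reduce
  I5: { [C → . * + a], [C → . a D], [C → . y], [E → * . C d] }  — shift
  I6: { [C → . * + a], [C → . a D], [C → . y], [E → + . C y] }  — shift
  I7: { [C → a D .] }  — reduce
  I8: { [D → E . a] }  — shift
  I9: { [E → y .] }  — reduce
  I10: { [D → E a .] }  — reduce
  I11: { [E → + C . y] }  — shift
  I12: { [E → + C y .] }  — reduce
  I13: { [E → * C . d] }  — shift
  I14: { [E → * C d .] }  — reduce
  I15: { [C → * + . a] }  — shift
  I16: { [C → * + a .] }  — reduce

No state contains both a complete item and a shift item.

Answer: No shift-reduce conflicts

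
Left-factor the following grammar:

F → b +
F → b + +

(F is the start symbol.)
F → b + F'
F' → ε
F' → +

Left-factoring transforms A → αβ₁ | αβ₂ into A → αA' and A' → β₁ | β₂
(α is the longest common prefix among the alternatives). Repeat until
no nonterminal has two alternatives with a common prefix.

Round 1: F has alternatives sharing prefix 'b +'. Introduce F': F → b + F'
  Add: F' → ε
  Add: F' → +

No remaining common prefixes — done.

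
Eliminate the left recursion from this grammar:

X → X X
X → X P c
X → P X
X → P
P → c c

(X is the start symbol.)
X is directly left-recursive. The standard transformation for
  A → A α₁ | ... | A α_m | β₁ | ... | β_n
is
  A  → β₁ A' | ... | β_n A'
  A' → α₁ A' | ... | α_m A' | ε

X → P X becomes X → P X X'
X → P becomes X → P X'
X → X X becomes X' → X X'
X → X P c becomes X' → P c X'
Add X' → ε

Productions for other non-terminals are unchanged:
  P → c c

Resulting grammar:
X → P X X'
X → P X'
X' → X X'
X' → P c X'
X' → ε
P → c c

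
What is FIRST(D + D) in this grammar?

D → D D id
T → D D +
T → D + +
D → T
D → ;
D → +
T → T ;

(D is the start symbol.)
{ '+', ';' }

FIRST sets of the non-terminals involved (from the grammar, by fixed-point iteration):
  FIRST(D) = { '+', ';' }

To compute FIRST(D + D), process the symbols left to right:
Symbol D is a non-terminal. Add FIRST(D) \ {ε} = { '+', ';' }
D is not nullable (ε ∉ FIRST(D)), so stop here.
FIRST(D + D) = { '+', ';' }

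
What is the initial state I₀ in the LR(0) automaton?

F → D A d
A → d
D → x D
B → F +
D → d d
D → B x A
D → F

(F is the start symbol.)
First, augment the grammar with F' → F
I₀ = CLOSURE({ [F' → . F] }):
  [F' → . F] has the dot before F: add [F → . D A d]
  [F → . D A d] has the dot before D: add [D → . x D], [D → . d d], [D → . B x A], [D → . F]
  [D → . B x A] has the dot before B: add [B → . F +]
No further items can be added.

I₀ = { [B → . F +], [D → . B x A], [D → . F], [D → . d d], [D → . x D], [F → . D A d], [F' → . F] }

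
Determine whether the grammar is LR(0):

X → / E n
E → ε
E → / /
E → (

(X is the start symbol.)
No. Shift-reduce conflict between [E → .] and [E → . (]

Augment with X' → X and build the canonical LR(0) collection (I0 = CLOSURE({[X' → . X]}), then GOTO on every symbol after a dot until no new states appear). It has 8 states:
  I0: { [X → . / E n], [X' → . X] }  — shift
  I1: { [E → . (], [E → . / /], [E → .], [X → / . E n] }  — shift, reduce
  I2: { [X' → X .] }  — accept
  I3: { [E → ( .] }  — reduce
  I4: { [E → / . /] }  — shift
  I5: { [X → / E . n] }  — shift
  I6: { [X → / E n .] }  — reduce
  I7: { [E → / / .] }  — reduce

Conflict in state I1:
  Shift-reduce conflict between [E → .] and [E → . (]
So the grammar is NOT LR(0).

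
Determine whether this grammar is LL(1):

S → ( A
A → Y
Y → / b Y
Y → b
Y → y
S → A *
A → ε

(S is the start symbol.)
Yes, the grammar is LL(1).

A grammar is LL(1) if for each non-terminal N with multiple productions, the predict sets of those productions are pairwise disjoint, where PREDICT(N → α) = (FIRST(α) \ {ε}) ∪ (FOLLOW(N) if α ⇒* ε).

Relevant sets:
  FIRST(A) = { '/', 'b', 'y', ε }
  FIRST(Y) = { '/', 'b', 'y' }
  FOLLOW(A) = { $, '*' }

For S:
  PREDICT(S → '(' A) = { '(' }
  PREDICT(S → A '*') = { '*', '/', 'b', 'y' }
For A:
  PREDICT(A → Y) = { '/', 'b', 'y' }
  PREDICT(A → ε) = { $, '*' }
For Y:
  PREDICT(Y → '/' b Y) = { '/' }
  PREDICT(Y → b) = { 'b' }
  PREDICT(Y → y) = { 'y' }

All predict sets are disjoint. The grammar IS LL(1).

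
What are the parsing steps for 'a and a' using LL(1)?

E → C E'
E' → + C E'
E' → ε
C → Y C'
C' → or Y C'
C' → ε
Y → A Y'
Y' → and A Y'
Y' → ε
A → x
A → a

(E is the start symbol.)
LL(1) parsing maintains a stack (initially the start symbol over $) and the input. At each step: if the stack top is a terminal, match it against the current input token; if it is a non-terminal N, replace it with the RHS of M[N, lookahead] (the unique production whose predict set contains the lookahead).

Stack is shown with the top on the left.

Stack             Input      Action
-----------------------------------
E $               a and a $  output E → C E'
C E' $            a and a $  output C → Y C'
Y C' E' $         a and a $  output Y → A Y'
A Y' C' E' $      a and a $  output A → a
a Y' C' E' $      a and a $  match 'a'
Y' C' E' $        and a $    output Y' → and A Y'
and A Y' C' E' $  and a $    match 'and'
A Y' C' E' $      a $        output A → a
a Y' C' E' $      a $        match 'a'
Y' C' E' $        $          output Y' → ε
C' E' $           $          output C' → ε
E' $              $          output E' → ε
$                 $          accept

The string is accepted.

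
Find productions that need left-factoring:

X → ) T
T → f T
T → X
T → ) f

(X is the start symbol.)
Left-factoring is needed when two productions for the same non-terminal
share a common prefix on the right-hand side.

Productions for T:
  T → f T
  T → X
  T → ) f

No common prefixes found.

Answer: No, left-factoring is not needed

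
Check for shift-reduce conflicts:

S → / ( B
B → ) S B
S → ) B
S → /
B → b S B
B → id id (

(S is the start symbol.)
Augment with S' → S and build the canonical LR(0) collection (I0 = CLOSURE({[S' → . S]}), then GOTO on every symbol after a dot until no new states appear). It has 16 states:
  I0: { [S → . ) B], [S → . / ( B], [S → . /], [S' → . S] }  — shift
  I1: { [B → . ) S B], [B → . b S B], [B → . id id (], [S → ) . B] }  — shift
  I2: { [S → / . ( B], [S → / .] }  — shift, reduce
  I3: { [S' → S .] }  — accept
  I4: { [B → . ) S B], [B → . b S B], [B → . id id (], [S → / ( . B] }  — shift
  I5: { [B → ) . S B], [S → . ) B], [S → . / ( B], [S → . /] }  — shift
  I6: { [S → / ( B .] }  — reduce
  I7: { [B → b . S B], [S → . ) B], [S → . / ( B], [S → . /] }  — shift
  I8: { [B → id . id (] }  — shift
  I9: { [B → id id . (] }  — shift
  I10: { [B → id id ( .] }  — reduce
  I11: { [B → . ) S B], [B → . b S B], [B → . id id (], [B → b S . B] }  — shift
  I12: { [B → b S B .] }  — reduce
  I13: { [B → ) S . B], [B → . ) S B], [B → . b S B], [B → . id id (] }  — shift
  I14: { [B → ) S B .] }  — reduce
  I15: { [S → ) B .] }  — reduce

I2 contains reduce item [S → / .] and shift item [S → / . ( B] — shift-reduce conflict.

Answer: Yes — I2: [S → / .] vs [S → / . ( B]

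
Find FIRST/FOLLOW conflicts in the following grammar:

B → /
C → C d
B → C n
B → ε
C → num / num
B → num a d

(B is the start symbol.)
No FIRST/FOLLOW conflicts.

A FIRST/FOLLOW conflict occurs when a non-terminal N has a nullable alternative N → β (β ⇒* ε) and another alternative N → α with FIRST(α) ∩ FOLLOW(N) ≠ ∅: on such a lookahead the parser cannot decide between expanding α and letting N vanish via β.

Nullable non-terminals: B.
FIRST sets used below: FIRST(C) = { 'num' }

B: nullable alternative(s) B → ε; FOLLOW(B) = { $ }
  B → /: FIRST \ {ε} = { '/' } — disjoint from FOLLOW(B)
  B → C n: FIRST \ {ε} = { 'num' } — disjoint from FOLLOW(B)
  B → ε: FIRST \ {ε} = { } — this is the only nullable alternative, skip
  B → num a d: FIRST \ {ε} = { 'num' } — disjoint from FOLLOW(B)

C has no nullable alternative, so no FIRST/FOLLOW check is needed there.

No FIRST/FOLLOW conflicts found.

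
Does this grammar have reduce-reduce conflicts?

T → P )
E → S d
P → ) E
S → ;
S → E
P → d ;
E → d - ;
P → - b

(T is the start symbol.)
Augment with T' → T and build the canonical LR(0) collection (I0 = CLOSURE({[T' → . T]}), then GOTO on every symbol after a dot until no new states appear). It has 16 states:
  I0: { [P → . ) E], [P → . - b], [P → . d ;], [T → . P )], [T' → . T] }  — shift
  I1: { [E → . S d], [E → . d - ;], [P → ) . E], [S → . ;], [S → . E] }  — shift
  I2: { [P → - . b] }  — shift
  I3: { [T → P . )] }  — shift
  I4: { [T' → T .] }  — accept
  I5: { [P → d . ;] }  — shift
  I6: { [P → d ; .] }  — reduce
  I7: { [T → P ) .] }  — reduce
  I8: { [P → - b .] }  — reduce
  I9: { [S → ; .] }  — reduce
  I10: { [P → ) E .], [S → E .] }  — 2 reduces
  I11: { [E → S . d] }  — shift
  I12: { [E → d . - ;] }  — shift
  I13: { [E → d - . ;] }  — shift
  I14: { [E → d - ; .] }  — reduce
  I15: { [E → S d .] }  — reduce

I10 contains complete items [P → ) E .], [S → E .] — reduce-reduce conflict.

Answer: Yes — I10: [P → ) E .] vs [S → E .]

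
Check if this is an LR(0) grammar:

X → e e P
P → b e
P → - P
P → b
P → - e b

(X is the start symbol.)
Augment with X' → X and build the canonical LR(0) collection (I0 = CLOSURE({[X' → . X]}), then GOTO on every symbol after a dot until no new states appear). It has 11 states:
  I0: { [X → . e e P], [X' → . X] }  — shift
  I1: { [X' → X .] }  — accept
  I2: { [X → e . e P] }  — shift
  I3: { [P → . - P], [P → . - e b], [P → . b e], [P → . b], [X → e e . P] }  — shift
  I4: { [P → - . P], [P → - . e b], [P → . - P], [P → . - e b], [P → . b e], [P → . b] }  — shift
  I5: { [X → e e P .] }  — reduce
  I6: { [P → b . e], [P → b .] }  — shift, reduce
  I7: { [P → b e .] }  — reduce
  I8: { [P → - P .] }  — reduce
  I9: { [P → - e . b] }  — shift
  I10: { [P → - e b .] }  — reduce

Conflict in state I6:
  Shift-reduce conflict between [P → b .] and [P → b . e]
So the grammar is NOT LR(0).

Answer: No. Shift-reduce conflict between [P → b .] and [P → b . e]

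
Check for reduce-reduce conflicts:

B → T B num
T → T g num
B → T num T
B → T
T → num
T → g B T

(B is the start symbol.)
A reduce-reduce conflict occurs when an LR(0) state has two complete items [A → α .] and [B → β .] — both call for a reduction, and with no lookahead the parser cannot choose between them.

Augment with B' → B and build the canonical LR(0) collection (I0 = CLOSURE({[B' → . B]}), then GOTO on every symbol after a dot until no new states appear). It has 15 states:
  I0: { [B → . T B num], [B → . T num T], [B → . T], [B' → . B], [T → . T g num], [T → . g B T], [T → . num] }  — shift
  I1: { [B' → B .] }  — accept
  I2: { [B → . T B num], [B → . T num T], [B → . T], [B → T . B num], [B → T . num T], [B → T .], [T → . T g num], [T → . g B T], [T → . num], [T → T . g num] }  — shift, reduce
  I3: { [B → . T B num], [B → . T num T], [B → . T], [T → . T g num], [T → . g B T], [T → . num], [T → g . B T] }  — shift
  I4: { [T → num .] }  — reduce
  I5: { [T → . T g num], [T → . g B T], [T → . num], [T → g B . T] }  — shift
  I6: { [T → T . g num], [T → g B T .] }  — shift, reduce
  I7: { [T → T g . num] }  — shift
  I8: { [T → T g num .] }  — reduce
  I9: { [B → T B . num] }  — shift
  I10: { [B → . T B num], [B → . T num T], [B → . T], [T → . T g num], [T → . g B T], [T → . num], [T → T g . num], [T → g . B T] }  — shift
  I11: { [B → T num . T], [T → . T g num], [T → . g B T], [T → . num], [T → num .] }  — shift, reduce
  I12: { [B → T num T .], [T → T . g num] }  — shift, reduce
  I13: { [T → T g num .], [T → num .] }  — 2 reduces
  I14: { [B → T B num .] }  — reduce

I13 contains complete items [T → T g num .], [T → num .] — reduce-reduce conflict.

Answer: Yes — I13: [T → T g num .] vs [T → num .]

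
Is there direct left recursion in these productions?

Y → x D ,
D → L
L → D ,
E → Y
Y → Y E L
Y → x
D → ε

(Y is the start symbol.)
Y → x D ,: starts with x
D → L: starts with L
L → D ,: starts with D
E → Y: starts with Y
Y → Y E L: LEFT RECURSIVE (starts with Y)
Y → x: starts with x
D → ε: starts with ε

The grammar has direct left recursion on: Y.

Answer: Yes, Y is left-recursive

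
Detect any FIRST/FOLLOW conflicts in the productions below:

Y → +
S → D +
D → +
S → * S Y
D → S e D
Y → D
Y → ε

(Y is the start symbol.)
Yes. Y → '+' with FOLLOW(Y) on { '+' }; Y → D with FOLLOW(Y) on { '*', '+' }

Nullable non-terminals: Y.
FIRST sets used below: FIRST(D) = { '*', '+' }

Y: nullable alternative(s) Y → ε; FOLLOW(Y) = { $, '*', '+', 'e' }
  Y → +: FIRST \ {ε} = { '+' } — overlaps FOLLOW(Y) on { '+' }: CONFLICT
  Y → D: FIRST \ {ε} = { '*', '+' } — overlaps FOLLOW(Y) on { '*', '+' }: CONFLICT
  Y → ε: FIRST \ {ε} = { } — this is the only nullable alternative, skip

D, S have no nullable alternative, so no FIRST/FOLLOW check is needed there.

So the grammar has 2 FIRST/FOLLOW conflicts (marked CONFLICT above).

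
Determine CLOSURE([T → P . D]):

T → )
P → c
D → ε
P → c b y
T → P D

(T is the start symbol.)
{ [D → .], [T → P . D] }

To compute CLOSURE, for each item [A → α.Bβ] where B is a non-terminal, add [B → .γ] for all productions B → γ; repeat for the newly added items until nothing changes.

Start with: [T → P . D]
  [T → P . D] has the dot before D: add [D → .]
No further items can be added.

CLOSURE = { [D → .], [T → P . D] }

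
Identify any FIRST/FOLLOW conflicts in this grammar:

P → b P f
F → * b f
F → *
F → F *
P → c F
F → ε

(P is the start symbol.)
A FIRST/FOLLOW conflict occurs when a non-terminal N has a nullable alternative N → β (β ⇒* ε) and another alternative N → α with FIRST(α) ∩ FOLLOW(N) ≠ ∅: on such a lookahead the parser cannot decide between expanding α and letting N vanish via β.

Nullable non-terminals: F.
FIRST sets used below: FIRST(F) = { '*', ε }

F: nullable alternative(s) F → ε; FOLLOW(F) = { $, '*', 'f' }
  F → * b f: FIRST \ {ε} = { '*' } — overlaps FOLLOW(F) on { '*' }: CONFLICT
  F → *: FIRST \ {ε} = { '*' } — overlaps FOLLOW(F) on { '*' }: CONFLICT
  F → F *: FIRST \ {ε} = { '*' } — overlaps FOLLOW(F) on { '*' }: CONFLICT
  F → ε: FIRST \ {ε} = { } — this is the only nullable alternative, skip

P has no nullable alternative, so no FIRST/FOLLOW check is needed there.

So the grammar has 3 FIRST/FOLLOW conflicts (marked CONFLICT above).

Answer: Yes. F → '*' b f with FOLLOW(F) on { '*' }; F → '*' with FOLLOW(F) on { '*' }; F → F '*' with FOLLOW(F) on { '*' }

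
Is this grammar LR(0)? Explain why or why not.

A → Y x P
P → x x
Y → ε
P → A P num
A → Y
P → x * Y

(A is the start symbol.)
No. Shift-reduce conflict between [A → Y .] and [A → Y . x P]

A grammar is LR(0) if no state in the canonical LR(0) collection has:
  - both a shift item (dot before a terminal) and a complete item (shift-reduce conflict), or
  - two or more complete items (reduce-reduce conflict; the accept item [A' → A .] counts as a complete item here).

Augment with A' → A and build the canonical LR(0) collection (I0 = CLOSURE({[A' → . A]}), then GOTO on every symbol after a dot until no new states appear). It has 12 states:
  I0: { [A → . Y x P], [A → . Y], [A' → . A], [Y → .] }  — reduce
  I1: { [A' → A .] }  — accept
  I2: { [A → Y . x P], [A → Y .] }  — shift, reduce
  I3: { [A → . Y x P], [A → . Y], [A → Y x . P], [P → . A P num], [P → . x * Y], [P → . x x], [Y → .] }  — shift, reduce
  I4: { [A → . Y x P], [A → . Y], [P → . A P num], [P → . x * Y], [P → . x x], [P → A . P num], [Y → .] }  — shift, reduce
  I5: { [A → Y x P .] }  — reduce
  I6: { [P → x . * Y], [P → x . x] }  — shift
  I7: { [P → x * . Y], [Y → .] }  — reduce
  I8: { [P → x x .] }  — reduce
  I9: { [P → x * Y .] }  — reduce
  I10: { [P → A P . num] }  — shift
  I11: { [P → A P num .] }  — reduce

Conflict in state I2:
  Shift-reduce conflict between [A → Y .] and [A → Y . x P]
So the grammar is NOT LR(0).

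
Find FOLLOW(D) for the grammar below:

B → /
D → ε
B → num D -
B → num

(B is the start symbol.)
To compute FOLLOW(D), find every occurrence of D on a right-hand side N → α D β: add FIRST(β) \ {ε}, and if β is empty or nullable also add FOLLOW(N). Iterate to a fixed point.

In B → num D -: D is followed by '-', add FIRST('-') \ {ε} = { '-' }

Taking the union: FOLLOW(D) = { '-' }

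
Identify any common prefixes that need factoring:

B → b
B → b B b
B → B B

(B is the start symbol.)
Yes, B has productions with common prefix 'b'

Left-factoring is needed when two productions for the same non-terminal
share a common prefix on the right-hand side.

Productions for B:
  B → b
  B → b B b
  B → B B

Found common prefix 'b' in productions for B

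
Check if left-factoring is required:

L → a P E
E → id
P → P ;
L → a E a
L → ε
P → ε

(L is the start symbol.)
Yes, L has productions with common prefix 'a'

Left-factoring is needed when two productions for the same non-terminal
share a common prefix on the right-hand side.

Productions for L:
  L → a P E
  L → a E a
  L → ε
Productions for P:
  P → P ;
  P → ε

Found common prefix 'a' in productions for L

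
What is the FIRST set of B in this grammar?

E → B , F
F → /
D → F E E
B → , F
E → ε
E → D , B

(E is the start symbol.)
{ ',' }

From B → , F:
  - ',' is a terminal: add ',' and stop

Collecting: FIRST(B) = { ',' }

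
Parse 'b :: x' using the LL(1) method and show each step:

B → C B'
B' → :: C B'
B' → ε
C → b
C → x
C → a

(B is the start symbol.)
LL(1) parsing maintains a stack (initially the start symbol over $) and the input. At each step: if the stack top is a terminal, match it against the current input token; if it is a non-terminal N, replace it with the RHS of M[N, lookahead] (the unique production whose predict set contains the lookahead).

Stack is shown with the top on the left.

Stack      Input     Action
---------------------------
B $        b :: x $  output B → C B'
C B' $     b :: x $  output C → b
b B' $     b :: x $  match 'b'
B' $       :: x $    output B' → :: C B'
:: C B' $  :: x $    match '::'
C B' $     x $       output C → x
x B' $     x $       match 'x'
B' $       $         output B' → ε
$          $         accept

The string is accepted.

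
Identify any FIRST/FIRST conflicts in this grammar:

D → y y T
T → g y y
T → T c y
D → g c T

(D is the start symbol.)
Yes. T → g y y / T → T c y on { 'g' }

A FIRST/FIRST conflict occurs when two productions N → α and N → β for the same non-terminal have FIRST(α) ∩ FIRST(β) ≠ ∅ (with ε ∈ FIRST of a nullable right-hand side, so two nullable alternatives also conflict).

FIRST sets of the non-terminals at (or reachable through a nullable prefix from) the front of some alternative:
  FIRST(T) = { 'g' }

Productions for D:
  D → y y T: FIRST = { 'y' }
  D → g c T: FIRST = { 'g' }
Productions for T:
  T → g y y: FIRST = { 'g' }
  T → T c y: FIRST = { 'g' }

Conflict for T: T → g y y and T → T c y
  Overlap: { 'g' }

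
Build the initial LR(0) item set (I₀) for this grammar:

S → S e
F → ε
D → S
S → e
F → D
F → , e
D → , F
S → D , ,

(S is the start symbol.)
First, augment the grammar with S' → S
I₀ = CLOSURE({ [S' → . S] }):
  [S' → . S] has the dot before S: add [S → . S e], [S → . e], [S → . D , ,]
  [S → . D , ,] has the dot before D: add [D → . S], [D → . , F]
No further items can be added.

I₀ = { [D → . , F], [D → . S], [S → . D , ,], [S → . S e], [S → . e], [S' → . S] }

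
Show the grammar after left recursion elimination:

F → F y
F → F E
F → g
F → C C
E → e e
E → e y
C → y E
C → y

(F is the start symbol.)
F → g F'
F → C C F'
F' → y F'
F' → E F'
F' → ε
E → e e
E → e y
C → y E
C → y

F is directly left-recursive. The standard transformation for
  A → A α₁ | ... | A α_m | β₁ | ... | β_n
is
  A  → β₁ A' | ... | β_n A'
  A' → α₁ A' | ... | α_m A' | ε

F → g becomes F → g F'
F → C C becomes F → C C F'
F → F y becomes F' → y F'
F → F E becomes F' → E F'
Add F' → ε

Productions for other non-terminals are unchanged:
  E → e e
  E → e y
  C → y E
  C → y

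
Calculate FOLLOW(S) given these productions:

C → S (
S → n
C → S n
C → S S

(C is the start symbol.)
To compute FOLLOW(S), find every occurrence of S on a right-hand side N → α S β: add FIRST(β) \ {ε}, and if β is empty or nullable also add FOLLOW(N). Iterate to a fixed point.

In C → S (: S is followed by '(', add FIRST('(') \ {ε} = { '(' }
In C → S n: S is followed by n, add FIRST(n) \ {ε} = { 'n' }
In C → S S: S is followed by S, add FIRST(S) \ {ε} = { 'n' }
In C → S S: S is at the end, add FOLLOW(C)

The FOLLOW sets referred to above (computed the same way, to a fixed point):
  FOLLOW(C) = { $ }

Taking the union: FOLLOW(S) = { $, '(', 'n' }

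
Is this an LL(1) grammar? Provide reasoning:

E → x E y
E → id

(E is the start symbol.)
A grammar is LL(1) if for each non-terminal N with multiple productions, the predict sets of those productions are pairwise disjoint, where PREDICT(N → α) = (FIRST(α) \ {ε}) ∪ (FOLLOW(N) if α ⇒* ε).

For E:
  PREDICT(E → x E y) = { 'x' }
  PREDICT(E → id) = { 'id' }

All predict sets are disjoint. The grammar IS LL(1).

Answer: Yes, the grammar is LL(1).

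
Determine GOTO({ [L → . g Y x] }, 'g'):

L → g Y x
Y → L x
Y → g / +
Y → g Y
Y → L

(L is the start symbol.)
GOTO(I, 'g') = CLOSURE({ [A → αX.β] : [A → α.Xβ] ∈ I, X = 'g' })

Items with dot before 'g', with the dot advanced:
  [L → . g Y x] → [L → g . Y x]
Closure of the advanced items:
  [L → g . Y x] has the dot before Y: add [Y → . L x], [Y → . g / +], [Y → . g Y], [Y → . L]
  [Y → . L x] has the dot before L: add [L → . g Y x]

GOTO = { [L → . g Y x], [L → g . Y x], [Y → . L x], [Y → . L], [Y → . g / +], [Y → . g Y] }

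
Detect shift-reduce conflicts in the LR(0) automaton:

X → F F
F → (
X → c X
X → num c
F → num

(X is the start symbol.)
Yes — I5: [F → num .] vs [X → num . c]

A shift-reduce conflict occurs when an LR(0) state has both:
  - a complete (reduce) item [A → α .] (dot at the end), and
  - a shift item [B → β . c γ] (dot before a terminal).

Augment with X' → X and build the canonical LR(0) collection (I0 = CLOSURE({[X' → . X]}), then GOTO on every symbol after a dot until no new states appear). It has 10 states:
  I0: { [F → . (], [F → . num], [X → . F F], [X → . c X], [X → . num c], [X' → . X] }  — shift
  I1: { [F → ( .] }  — reduce
  I2: { [F → . (], [F → . num], [X → F . F] }  — shift
  I3: { [X' → X .] }  — accept
  I4: { [F → . (], [F → . num], [X → . F F], [X → . c X], [X → . num c], [X → c . X] }  — shift
  I5: { [F → num .], [X → num . c] }  — shift, reduce
  I6: { [X → num c .] }  — reduce
  I7: { [X → c X .] }  — reduce
  I8: { [X → F F .] }  — reduce
  I9: { [F → num .] }  — reduce

I5 contains reduce item [F → num .] and shift item [X → num . c] — shift-reduce conflict.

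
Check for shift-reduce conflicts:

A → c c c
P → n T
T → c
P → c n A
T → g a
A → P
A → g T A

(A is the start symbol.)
No shift-reduce conflicts

A shift-reduce conflict occurs when an LR(0) state has both:
  - a complete (reduce) item [A → α .] (dot at the end), and
  - a shift item [B → β . c γ] (dot before a terminal).

Augment with A' → A and build the canonical LR(0) collection (I0 = CLOSURE({[A' → . A]}), then GOTO on every symbol after a dot until no new states appear). It has 16 states:
  I0: { [A → . P], [A → . c c c], [A → . g T A], [A' → . A], [P → . c n A], [P → . n T] }  — shift
  I1: { [A' → A .] }  — accept
  I2: { [A → P .] }  — reduce
  I3: { [A → c . c c], [P → c . n A] }  — shift
  I4: { [A → g . T A], [T → . c], [T → . g a] }  — shift
  I5: { [P → n . T], [T → . c], [T → . g a] }  — shift
  I6: { [P → n T .] }  — reduce
  I7: { [T → c .] }  — reduce
  I8: { [T → g . a] }  — shift
  I9: { [T → g a .] }  — reduce
  I10: { [A → . P], [A → . c c c], [A → . g T A], [A → g T . A], [P → . c n A], [P → . n T] }  — shift
  I11: { [A → g T A .] }  — reduce
  I12: { [A → c c . c] }  — shift
  I13: { [A → . P], [A → . c c c], [A → . g T A], [P → . c n A], [P → . n T], [P → c n . A] }  — shift
  I14: { [P → c n A .] }  — reduce
  I15: { [A → c c c .] }  — reduce

No state contains both a complete item and a shift item.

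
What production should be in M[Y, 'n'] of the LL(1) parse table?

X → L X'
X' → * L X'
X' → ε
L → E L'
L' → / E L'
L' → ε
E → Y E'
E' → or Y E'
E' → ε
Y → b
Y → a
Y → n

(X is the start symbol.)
Y → n

To find M[Y, 'n'], we find productions for Y where 'n' is in the predict set (PREDICT(N → α) = (FIRST(α) \ {ε}) ∪ (FOLLOW(N) if α ⇒* ε)).

Y → b: PREDICT = { 'b' }
Y → a: PREDICT = { 'a' }
Y → n: PREDICT = { 'n' }
  'n' is in predict set, so this production goes in M[Y, 'n']

M[Y, 'n'] = Y → n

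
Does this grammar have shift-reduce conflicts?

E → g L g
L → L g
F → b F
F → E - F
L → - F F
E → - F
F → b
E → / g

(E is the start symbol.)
A shift-reduce conflict occurs when an LR(0) state has both:
  - a complete (reduce) item [A → α .] (dot at the end), and
  - a shift item [B → β . c γ] (dot before a terminal).

Augment with E' → E and build the canonical LR(0) collection (I0 = CLOSURE({[E' → . E]}), then GOTO on every symbol after a dot until no new states appear). It has 17 states:
  I0: { [E → . - F], [E → . / g], [E → . g L g], [E' → . E] }  — shift
  I1: { [E → - . F], [E → . - F], [E → . / g], [E → . g L g], [F → . E - F], [F → . b F], [F → . b] }  — shift
  I2: { [E → / . g] }  — shift
  I3: { [E' → E .] }  — accept
  I4: { [E → g . L g], [L → . - F F], [L → . L g] }  — shift
  I5: { [E → . - F], [E → . / g], [E → . g L g], [F → . E - F], [F → . b F], [F → . b], [L → - . F F] }  — shift
  I6: { [E → g L . g], [L → L . g] }  — shift
  I7: { [E → g L g .], [L → L g .] }  — 2 reduces
  I8: { [F → E . - F] }  — shift
  I9: { [E → . - F], [E → . / g], [E → . g L g], [F → . E - F], [F → . b F], [F → . b], [L → - F . F] }  — shift
  I10: { [E → . - F], [E → . / g], [E → . g L g], [F → . E - F], [F → . b F], [F → . b], [F → b . F], [F → b .] }  — shift, reduce
  I11: { [F → b F .] }  — reduce
  I12: { [L → - F F .] }  — reduce
  I13: { [E → . - F], [E → . / g], [E → . g L g], [F → . E - F], [F → . b F], [F → . b], [F → E - . F] }  — shift
  I14: { [F → E - F .] }  — reduce
  I15: { [E → / g .] }  — reduce
  I16: { [E → - F .] }  — reduce

I10 contains reduce item [F → b .] and shift items [E → . - F], [E → . / g], [E → . g L g], [F → . b], [F → . b F] — shift-reduce conflict.

Answer: Yes — I10: [F → b .] vs [E → . - F]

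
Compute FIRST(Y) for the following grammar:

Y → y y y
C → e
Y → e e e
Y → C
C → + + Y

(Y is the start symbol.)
{ '+', 'e', 'y' }

To compute FIRST(Y), examine every production with Y on the left-hand side, reading each right-hand side left to right until a non-nullable symbol is reached.

FIRST sets of the other non-terminals involved (by the same procedure, iterated to a fixed point):
  FIRST(C) = { '+', 'e' }

From Y → y y y:
  - y is a terminal: add 'y' and stop
From Y → e e e:
  - e is a terminal: add 'e' and stop
From Y → C:
  - C is a non-terminal: add FIRST(C) \ {ε} = { '+', 'e' }
    C is not nullable, so stop

Collecting: FIRST(Y) = { '+', 'e', 'y' }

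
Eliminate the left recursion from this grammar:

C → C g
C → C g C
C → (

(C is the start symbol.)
C → ( C'
C' → g C'
C' → g C C'
C' → ε

C is directly left-recursive. The standard transformation for
  A → A α₁ | ... | A α_m | β₁ | ... | β_n
is
  A  → β₁ A' | ... | β_n A'
  A' → α₁ A' | ... | α_m A' | ε

C → ( becomes C → ( C'
C → C g becomes C' → g C'
C → C g C becomes C' → g C C'
Add C' → ε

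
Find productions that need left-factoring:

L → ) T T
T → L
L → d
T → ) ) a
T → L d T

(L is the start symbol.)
Yes, T has productions with common prefix 'L'

Left-factoring is needed when two productions for the same non-terminal
share a common prefix on the right-hand side.

Productions for L:
  L → ) T T
  L → d
Productions for T:
  T → L
  T → ) ) a
  T → L d T

Found common prefix 'L' in productions for T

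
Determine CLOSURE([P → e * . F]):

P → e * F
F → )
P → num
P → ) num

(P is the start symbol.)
To compute CLOSURE, for each item [A → α.Bβ] where B is a non-terminal, add [B → .γ] for all productions B → γ; repeat for the newly added items until nothing changes.

Start with: [P → e * . F]
  [P → e * . F] has the dot before F: add [F → . )]
No further items can be added.

CLOSURE = { [F → . )], [P → e * . F] }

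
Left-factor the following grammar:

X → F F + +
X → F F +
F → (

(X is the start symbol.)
X → F F + X'
X' → +
X' → ε
F → (

Left-factoring transforms A → αβ₁ | αβ₂ into A → αA' and A' → β₁ | β₂
(α is the longest common prefix among the alternatives). Repeat until
no nonterminal has two alternatives with a common prefix.

Round 1: X has alternatives sharing prefix 'F F +'. Introduce X': X → F F + X'
  Add: X' → +
  Add: X' → ε

No remaining common prefixes — done.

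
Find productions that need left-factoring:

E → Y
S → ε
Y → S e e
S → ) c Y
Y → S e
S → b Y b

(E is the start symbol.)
Left-factoring is needed when two productions for the same non-terminal
share a common prefix on the right-hand side.

Productions for S:
  S → ε
  S → ) c Y
  S → b Y b
Productions for Y:
  Y → S e e
  Y → S e

Found common prefix 'S e' in productions for Y

Answer: Yes, Y has productions with common prefix 'S e'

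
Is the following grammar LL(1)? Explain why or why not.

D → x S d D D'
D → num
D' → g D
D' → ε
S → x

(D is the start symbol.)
No. Predict set conflict for D': { 'g' }

A grammar is LL(1) if for each non-terminal N with multiple productions, the predict sets of those productions are pairwise disjoint, where PREDICT(N → α) = (FIRST(α) \ {ε}) ∪ (FOLLOW(N) if α ⇒* ε).

Relevant sets:
  FOLLOW(D') = { $, 'g' }

For D:
  PREDICT(D → x S d D D') = { 'x' }
  PREDICT(D → num) = { 'num' }
For D':
  PREDICT(D' → g D) = { 'g' }
  PREDICT(D' → ε) = { $, 'g' }
S has a single production, so nothing to check there.

Conflict found: Predict set conflict for D': { 'g' }
The grammar is NOT LL(1).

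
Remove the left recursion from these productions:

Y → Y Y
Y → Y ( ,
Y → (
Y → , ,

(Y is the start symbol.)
Y → ( Y'
Y → , , Y'
Y' → Y Y'
Y' → ( , Y'
Y' → ε

Y is directly left-recursive. The standard transformation for
  A → A α₁ | ... | A α_m | β₁ | ... | β_n
is
  A  → β₁ A' | ... | β_n A'
  A' → α₁ A' | ... | α_m A' | ε

Y → ( becomes Y → ( Y'
Y → , , becomes Y → , , Y'
Y → Y Y becomes Y' → Y Y'
Y → Y ( , becomes Y' → ( , Y'
Add Y' → ε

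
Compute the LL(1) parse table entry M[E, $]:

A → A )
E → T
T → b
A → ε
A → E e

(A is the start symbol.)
Empty (error entry)

To find M[E, $], we find productions for E where $ is in the predict set (PREDICT(N → α) = (FIRST(α) \ {ε}) ∪ (FOLLOW(N) if α ⇒* ε)).

Relevant sets:
  FIRST(T) = { 'b' }

E → T: PREDICT = { 'b' }

M[E, $] is empty (no production applies)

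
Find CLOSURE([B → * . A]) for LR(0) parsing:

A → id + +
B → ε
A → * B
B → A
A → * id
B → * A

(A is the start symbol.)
{ [A → . * B], [A → . * id], [A → . id + +], [B → * . A] }

To compute CLOSURE, for each item [A → α.Bβ] where B is a non-terminal, add [B → .γ] for all productions B → γ; repeat for the newly added items until nothing changes.

Start with: [B → * . A]
  [B → * . A] has the dot before A: add [A → . id + +], [A → . * B], [A → . * id]
No further items can be added.

CLOSURE = { [A → . * B], [A → . * id], [A → . id + +], [B → * . A] }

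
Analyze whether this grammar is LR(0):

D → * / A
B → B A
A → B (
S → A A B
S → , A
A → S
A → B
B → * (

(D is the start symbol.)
No. Shift-reduce conflict between [D → * / A .] and [B → . * (]

A grammar is LR(0) if no state in the canonical LR(0) collection has:
  - both a shift item (dot before a terminal) and a complete item (shift-reduce conflict), or
  - two or more complete items (reduce-reduce conflict; the accept item [D' → D .] counts as a complete item here).

Augment with D' → D and build the canonical LR(0) collection (I0 = CLOSURE({[D' → . D]}), then GOTO on every symbol after a dot until no new states appear). It has 15 states:
  I0: { [D → . * / A], [D' → . D] }  — shift
  I1: { [D → * . / A] }  — shift
  I2: { [D' → D .] }  — accept
  I3: { [A → . B (], [A → . B], [A → . S], [B → . * (], [B → . B A], [D → * / . A], [S → . , A], [S → . A A B] }  — shift
  I4: { [B → * . (] }  — shift
  I5: { [A → . B (], [A → . B], [A → . S], [B → . * (], [B → . B A], [S → , . A], [S → . , A], [S → . A A B] }  — shift
  I6: { [A → . B (], [A → . B], [A → . S], [B → . * (], [B → . B A], [D → * / A .], [S → . , A], [S → . A A B], [S → A . A B] }  — shift, reduce
  I7: { [A → . B (], [A → . B], [A → . S], [A → B . (], [A → B .], [B → . * (], [B → . B A], [B → B . A], [S → . , A], [S → . A A B] }  — shift, reduce
  I8: { [A → S .] }  — reduce
  I9: { [A → B ( .] }  — reduce
  I10: { [A → . B (], [A → . B], [A → . S], [B → . * (], [B → . B A], [B → B A .], [S → . , A], [S → . A A B], [S → A . A B] }  — shift, reduce
  I11: { [A → . B (], [A → . B], [A → . S], [B → . * (], [B → . B A], [S → . , A], [S → . A A B], [S → A . A B], [S → A A . B] }  — shift
  I12: { [A → . B (], [A → . B], [A → . S], [A → B . (], [A → B .], [B → . * (], [B → . B A], [B → B . A], [S → . , A], [S → . A A B], [S → A A B .] }  — shift, 2 reduces
  I13: { [A → . B (], [A → . B], [A → . S], [B → . * (], [B → . B A], [S → , A .], [S → . , A], [S → . A A B], [S → A . A B] }  — shift, reduce
  I14: { [B → * ( .] }  — reduce

Conflict in state I6:
  Shift-reduce conflict between [D → * / A .] and [B → . * (]
So the grammar is NOT LR(0).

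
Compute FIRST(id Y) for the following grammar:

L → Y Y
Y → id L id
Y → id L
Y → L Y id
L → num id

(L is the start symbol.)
{ 'id' }

To compute FIRST(id Y), process the symbols left to right:
Symbol id is a terminal. Add 'id' and stop.
FIRST(id Y) = { 'id' }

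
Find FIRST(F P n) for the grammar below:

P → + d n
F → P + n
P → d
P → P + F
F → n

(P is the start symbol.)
FIRST sets of the non-terminals involved (from the grammar, by fixed-point iteration):
  FIRST(F) = { '+', 'd', 'n' }

To compute FIRST(F P n), process the symbols left to right:
Symbol F is a non-terminal. Add FIRST(F) \ {ε} = { '+', 'd', 'n' }
F is not nullable (ε ∉ FIRST(F)), so stop here.
FIRST(F P n) = { '+', 'd', 'n' }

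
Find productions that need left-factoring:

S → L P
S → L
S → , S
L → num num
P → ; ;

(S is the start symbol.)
Left-factoring is needed when two productions for the same non-terminal
share a common prefix on the right-hand side.

Productions for S:
  S → L P
  S → L
  S → , S

Found common prefix 'L' in productions for S

Answer: Yes, S has productions with common prefix 'L'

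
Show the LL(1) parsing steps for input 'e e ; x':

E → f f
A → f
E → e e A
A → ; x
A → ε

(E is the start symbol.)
Stack is shown with the top on the left.

Stack    Input      Action
--------------------------
E $      e e ; x $  output E → e e A
e e A $  e e ; x $  match 'e'
e A $    e ; x $    match 'e'
A $      ; x $      output A → ; x
; x $    ; x $      match ';'
x $      x $        match 'x'
$        $          accept

The string is accepted.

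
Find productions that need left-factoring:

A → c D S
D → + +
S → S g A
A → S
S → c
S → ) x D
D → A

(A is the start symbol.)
No, left-factoring is not needed

Left-factoring is needed when two productions for the same non-terminal
share a common prefix on the right-hand side.

Productions for A:
  A → c D S
  A → S
Productions for D:
  D → + +
  D → A
Productions for S:
  S → S g A
  S → c
  S → ) x D

No common prefixes found.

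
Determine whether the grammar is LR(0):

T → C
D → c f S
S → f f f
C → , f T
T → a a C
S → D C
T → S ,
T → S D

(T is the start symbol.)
A grammar is LR(0) if no state in the canonical LR(0) collection has:
  - both a shift item (dot before a terminal) and a complete item (shift-reduce conflict), or
  - two or more complete items (reduce-reduce conflict; the accept item [T' → T .] counts as a complete item here).

Augment with T' → T and build the canonical LR(0) collection (I0 = CLOSURE({[T' → . T]}), then GOTO on every symbol after a dot until no new states appear). It has 20 states:
  I0: { [C → . , f T], [D → . c f S], [S → . D C], [S → . f f f], [T → . C], [T → . S ,], [T → . S D], [T → . a a C], [T' → . T] }  — shift
  I1: { [C → , . f T] }  — shift
  I2: { [T → C .] }  — reduce
  I3: { [C → . , f T], [S → D . C] }  — shift
  I4: { [D → . c f S], [T → S . ,], [T → S . D] }  — shift
  I5: { [T' → T .] }  — accept
  I6: { [T → a . a C] }  — shift
  I7: { [D → c . f S] }  — shift
  I8: { [S → f . f f] }  — shift
  I9: { [S → f f . f] }  — shift
  I10: { [S → f f f .] }  — reduce
  I11: { [D → . c f S], [D → c f . S], [S → . D C], [S → . f f f] }  — shift
  I12: { [D → c f S .] }  — reduce
  I13: { [C → . , f T], [T → a a . C] }  — shift
  I14: { [T → a a C .] }  — reduce
  I15: { [T → S , .] }  — reduce
  I16: { [T → S D .] }  — reduce
  I17: { [S → D C .] }  — reduce
  I18: { [C → , f . T], [C → . , f T], [D → . c f S], [S → . D C], [S → . f f f], [T → . C], [T → . S ,], [T → . S D], [T → . a a C] }  — shift
  I19: { [C → , f T .] }  — reduce

Every state is either a pure shift/goto state or contains exactly one complete item and nothing to shift — no conflicts. The grammar is LR(0).

Answer: Yes, the grammar is LR(0)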